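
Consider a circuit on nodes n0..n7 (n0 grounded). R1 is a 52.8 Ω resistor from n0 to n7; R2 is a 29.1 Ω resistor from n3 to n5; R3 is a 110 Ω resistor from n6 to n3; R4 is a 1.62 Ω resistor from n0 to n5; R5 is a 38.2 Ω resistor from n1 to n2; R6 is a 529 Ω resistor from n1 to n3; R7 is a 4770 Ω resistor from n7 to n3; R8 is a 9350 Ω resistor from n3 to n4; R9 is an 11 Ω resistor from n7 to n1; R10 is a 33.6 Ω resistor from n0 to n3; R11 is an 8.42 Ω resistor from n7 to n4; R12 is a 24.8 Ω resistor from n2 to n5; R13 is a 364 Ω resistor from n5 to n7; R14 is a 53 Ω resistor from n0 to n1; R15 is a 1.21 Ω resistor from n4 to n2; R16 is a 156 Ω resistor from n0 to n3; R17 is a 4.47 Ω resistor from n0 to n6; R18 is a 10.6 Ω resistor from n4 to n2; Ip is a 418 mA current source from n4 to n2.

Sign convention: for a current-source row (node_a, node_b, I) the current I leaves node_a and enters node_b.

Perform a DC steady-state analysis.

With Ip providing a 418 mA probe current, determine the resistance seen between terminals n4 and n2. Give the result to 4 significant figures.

R_eq = 1.054 Ω

MNA unknowns: 7 node voltages V₁..V_7
R1: Y=0.01894 on G[0,7]
R2: Y=0.03436 on G[3,5]
R3: Y=0.009091 on G[6,3]
R4: Y=0.6173 on G[0,5]
R5: Y=0.02618 on G[1,2]
R6: Y=0.001890 on G[1,3]
R7: Y=0.0002096 on G[7,3]
R8: Y=0.0001070 on G[3,4]
R9: Y=0.09091 on G[7,1]
R10: Y=0.02976 on G[0,3]
R11: Y=0.1188 on G[7,4]
R12: Y=0.04032 on G[2,5]
R13: Y=0.002747 on G[5,7]
R14: Y=0.01887 on G[0,1]
R15: Y=0.8264 on G[4,2]
R16: Y=0.006410 on G[0,3]
R17: Y=0.2237 on G[0,6]
R18: Y=0.09434 on G[4,2]
Ip: z[4]−=0.418, z[2]+=0.418
solve → V1=-0.09050, V2=0.1550, V3=0.0005605, V4=-0.2855, V5=0.008306, V6=2.189e-05, V7=-0.1819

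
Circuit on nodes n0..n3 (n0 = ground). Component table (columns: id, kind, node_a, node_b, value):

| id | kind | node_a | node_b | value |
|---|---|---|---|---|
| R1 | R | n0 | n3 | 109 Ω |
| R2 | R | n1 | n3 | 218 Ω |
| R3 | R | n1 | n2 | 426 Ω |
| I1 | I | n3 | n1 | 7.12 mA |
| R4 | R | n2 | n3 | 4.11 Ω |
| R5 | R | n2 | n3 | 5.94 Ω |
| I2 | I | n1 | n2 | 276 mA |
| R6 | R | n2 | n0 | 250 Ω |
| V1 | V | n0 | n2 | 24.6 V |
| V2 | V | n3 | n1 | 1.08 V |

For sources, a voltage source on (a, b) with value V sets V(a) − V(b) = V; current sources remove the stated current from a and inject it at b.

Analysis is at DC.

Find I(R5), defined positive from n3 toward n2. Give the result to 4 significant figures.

-0.01901 A

MNA unknowns: 3 node voltages V₁..V_3 plus 2 source currents (V1, V2)
R1: Y=0.009174 on G[0,3]
R2: Y=0.004587 on G[1,3]
R3: Y=0.002347 on G[1,2]
I1: z[3]−=0.00712, z[1]+=0.00712
R4: Y=0.2433 on G[2,3]
R5: Y=0.1684 on G[2,3]
I2: z[1]−=0.276, z[2]+=0.276
R6: Y=0.004000 on G[2,0]
V1: row V0−V2=24.6, i_V1 at 0,2
V2: row V3−V1=1.08, i_V2 at 3,1
solve → V1=-25.79, V2=-24.60, V3=-24.71
aux → i_V1=-0.3251, i_V2=0.2611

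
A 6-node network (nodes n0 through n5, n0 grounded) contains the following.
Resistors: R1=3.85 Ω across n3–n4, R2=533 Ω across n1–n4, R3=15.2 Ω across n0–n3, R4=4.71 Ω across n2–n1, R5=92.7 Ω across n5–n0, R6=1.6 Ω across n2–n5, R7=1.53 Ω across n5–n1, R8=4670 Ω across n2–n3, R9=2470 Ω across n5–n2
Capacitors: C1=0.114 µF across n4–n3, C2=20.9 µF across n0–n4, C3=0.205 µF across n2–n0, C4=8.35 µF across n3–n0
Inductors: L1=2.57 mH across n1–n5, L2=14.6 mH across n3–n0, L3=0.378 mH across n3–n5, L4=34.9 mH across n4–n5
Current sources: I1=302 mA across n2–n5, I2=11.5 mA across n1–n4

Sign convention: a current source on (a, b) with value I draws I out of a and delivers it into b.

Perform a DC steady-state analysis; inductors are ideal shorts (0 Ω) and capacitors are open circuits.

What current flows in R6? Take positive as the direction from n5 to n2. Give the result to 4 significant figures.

MNA unknowns: 5 node voltages V₁..V_5 plus 4 source currents (L1, L2, L3, L4)
R1: Y=0.2597 on G[3,4]
R2: Y=0.001876 on G[1,4]
C1: Y=0.000 on G[4,3]
C2: Y=0.000 on G[0,4]
C3: Y=0.000 on G[2,0]
L1: row V1−V5=0, i_L1 at 1,5
C4: Y=0.000 on G[3,0]
L2: row V3−V0=0, i_L2 at 3,0
R3: Y=0.06579 on G[0,3]
I1: z[2]−=0.302, z[5]+=0.302
L3: row V3−V5=0, i_L3 at 3,5
L4: row V4−V5=0, i_L4 at 4,5
R4: Y=0.2123 on G[2,1]
R5: Y=0.01079 on G[5,0]
R6: Y=0.6250 on G[2,5]
R7: Y=0.6536 on G[5,1]
R8: Y=0.0002141 on G[2,3]
R9: Y=0.0004049 on G[5,2]
I2: z[1]−=0.0115, z[4]+=0.0115
solve → V1=0.000, V2=-0.3604, V3=0.000, V4=0.000, V5=0.000
aux → i_L1=-0.08802, i_L2=0.000, i_L3=-7.718e-05, i_L4=0.01150

0.2253 A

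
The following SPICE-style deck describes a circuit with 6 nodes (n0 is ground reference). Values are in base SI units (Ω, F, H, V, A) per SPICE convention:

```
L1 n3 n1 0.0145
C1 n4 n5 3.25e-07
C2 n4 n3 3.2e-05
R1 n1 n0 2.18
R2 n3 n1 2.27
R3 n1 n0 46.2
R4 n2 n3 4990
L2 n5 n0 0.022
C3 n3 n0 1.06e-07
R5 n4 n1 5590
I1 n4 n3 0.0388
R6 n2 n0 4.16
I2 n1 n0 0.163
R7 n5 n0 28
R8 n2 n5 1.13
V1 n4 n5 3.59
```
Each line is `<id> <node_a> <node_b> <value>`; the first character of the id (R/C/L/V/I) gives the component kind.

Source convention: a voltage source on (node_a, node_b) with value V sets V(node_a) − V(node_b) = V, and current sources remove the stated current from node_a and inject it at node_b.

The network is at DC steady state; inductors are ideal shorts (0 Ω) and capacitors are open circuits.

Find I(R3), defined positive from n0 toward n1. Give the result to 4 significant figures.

MNA unknowns: 5 node voltages V₁..V_5 plus 3 source currents (L1, L2, V1)
L1: row V3−V1=0, i_L1 at 3,1
C1: Y=0.000 on G[4,5]
C2: Y=0.000 on G[4,3]
R1: Y=0.4587 on G[1,0]
R2: Y=0.4405 on G[3,1]
R3: Y=0.02165 on G[1,0]
R4: Y=0.0002004 on G[2,3]
L2: row V5−V0=0, i_L2 at 5,0
C3: Y=0.000 on G[3,0]
R5: Y=0.0001789 on G[4,1]
I1: z[4]−=0.0388, z[3]+=0.0388
R6: Y=0.2404 on G[2,0]
I2: z[1]−=0.163, z[0]+=0.163
R7: Y=0.03571 on G[5,0]
R8: Y=0.8850 on G[2,5]
V1: row V4−V5=3.59, i_V1 at 4,5
solve → V1=-0.2570, V2=-4.576e-05, V3=-0.2570, V4=3.590, V5=0.000
aux → i_L1=0.03885, i_L2=-0.03953, i_V1=-0.03949

0.005563 A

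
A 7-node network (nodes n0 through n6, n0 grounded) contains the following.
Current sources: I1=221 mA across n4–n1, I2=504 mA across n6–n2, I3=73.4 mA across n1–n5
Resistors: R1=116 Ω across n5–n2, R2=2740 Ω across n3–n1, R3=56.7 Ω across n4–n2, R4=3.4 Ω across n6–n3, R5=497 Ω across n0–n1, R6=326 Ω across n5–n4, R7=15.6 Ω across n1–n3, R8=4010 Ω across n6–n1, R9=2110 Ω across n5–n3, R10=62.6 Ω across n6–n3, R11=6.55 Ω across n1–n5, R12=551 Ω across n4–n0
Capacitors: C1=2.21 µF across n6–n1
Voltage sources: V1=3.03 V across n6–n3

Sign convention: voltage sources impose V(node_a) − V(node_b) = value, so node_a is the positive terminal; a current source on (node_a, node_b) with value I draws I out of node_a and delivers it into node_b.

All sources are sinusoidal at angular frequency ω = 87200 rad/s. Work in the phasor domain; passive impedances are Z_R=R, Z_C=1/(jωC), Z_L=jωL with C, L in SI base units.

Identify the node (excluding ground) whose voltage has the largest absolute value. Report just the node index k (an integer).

2

Element admittances at ω=87200 rad/s:
  I1: injects 0.221 A into n1 (from n4)
  Y(R1) = 0.008621+0.000j S between n5,n2
  Y(R2) = 0.0003650+0.000j S between n3,n1
  Y(R3) = 0.01764+0.000j S between n4,n2
  Y(R4) = 0.2941+0.000j S between n6,n3
  Y(R5) = 0.002012+0.000j S between n0,n1
  Y(R6) = 0.003067+0.000j S between n5,n4
  I2: injects 0.504 A into n2 (from n6)
  Y(R7) = 0.06410+0.000j S between n1,n3
  Y(R8) = 0.0002494+0.000j S between n6,n1
  Y(R9) = 0.0004739+0.000j S between n5,n3
  I3: injects 0.0734 A into n5 (from n1)
  Y(R10) = 0.01597+0.000j S between n6,n3
  Y(R11) = 0.1527+0.000j S between n1,n5
  Y(C1) = 0.000+0.1927j S between n6,n1
  Y(R12) = 0.001815+0.000j S between n4,n0
  V1: constraint V(n6)−V(n3) = 3.03
Assemble and solve the 7×7 MNA system:
  V(n1)=-6.635-0.001878j  V(n2)=22.69+0.002222j  V(n3)=-10.15+1.424j  V(n4)=7.356+0.002082j  V(n5)=-4.406+0.002509j  V(n6)=-7.117+1.424j
  i(V1)=-1.169+0.09258j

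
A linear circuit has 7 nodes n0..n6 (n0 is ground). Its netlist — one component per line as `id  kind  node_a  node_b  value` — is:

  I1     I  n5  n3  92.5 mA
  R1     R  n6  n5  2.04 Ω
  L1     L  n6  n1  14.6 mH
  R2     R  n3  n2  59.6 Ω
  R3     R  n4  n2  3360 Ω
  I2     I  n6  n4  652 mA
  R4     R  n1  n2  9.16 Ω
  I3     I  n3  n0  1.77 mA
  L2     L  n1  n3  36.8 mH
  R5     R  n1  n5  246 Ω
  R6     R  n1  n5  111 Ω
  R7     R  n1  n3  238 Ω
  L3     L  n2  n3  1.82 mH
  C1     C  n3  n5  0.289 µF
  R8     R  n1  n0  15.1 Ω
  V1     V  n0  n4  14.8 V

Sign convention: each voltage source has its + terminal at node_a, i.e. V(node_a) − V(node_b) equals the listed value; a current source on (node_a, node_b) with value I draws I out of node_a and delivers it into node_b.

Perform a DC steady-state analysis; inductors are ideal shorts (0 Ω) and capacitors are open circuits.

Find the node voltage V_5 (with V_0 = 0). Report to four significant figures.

MNA unknowns: 6 node voltages V₁..V_6 plus 4 source currents (L1, L2, L3, V1)
I1: z[5]−=0.0925, z[3]+=0.0925
R1: Y=0.4902 on G[6,5]
L1: row V6−V1=0, i_L1 at 6,1
R2: Y=0.01678 on G[3,2]
R3: Y=0.0002976 on G[4,2]
I2: z[6]−=0.652, z[4]+=0.652
R4: Y=0.1092 on G[1,2]
I3: z[3]−=0.00177, z[0]+=0.00177
L2: row V1−V3=0, i_L2 at 1,3
R5: Y=0.004065 on G[1,5]
R6: Y=0.009009 on G[1,5]
R7: Y=0.004202 on G[1,3]
L3: row V2−V3=0, i_L3 at 2,3
C1: Y=0.000 on G[3,5]
R8: Y=0.06623 on G[1,0]
V1: row V0−V4=14.8, i_V1 at 0,4
solve → V1=-9.894, V2=-9.894, V3=-9.894, V4=-14.80, V5=-10.08, V6=-9.894
aux → i_L1=-0.7421, i_L2=-0.08927, i_L3=-0.001460, i_V1=-0.6535

-10.08 V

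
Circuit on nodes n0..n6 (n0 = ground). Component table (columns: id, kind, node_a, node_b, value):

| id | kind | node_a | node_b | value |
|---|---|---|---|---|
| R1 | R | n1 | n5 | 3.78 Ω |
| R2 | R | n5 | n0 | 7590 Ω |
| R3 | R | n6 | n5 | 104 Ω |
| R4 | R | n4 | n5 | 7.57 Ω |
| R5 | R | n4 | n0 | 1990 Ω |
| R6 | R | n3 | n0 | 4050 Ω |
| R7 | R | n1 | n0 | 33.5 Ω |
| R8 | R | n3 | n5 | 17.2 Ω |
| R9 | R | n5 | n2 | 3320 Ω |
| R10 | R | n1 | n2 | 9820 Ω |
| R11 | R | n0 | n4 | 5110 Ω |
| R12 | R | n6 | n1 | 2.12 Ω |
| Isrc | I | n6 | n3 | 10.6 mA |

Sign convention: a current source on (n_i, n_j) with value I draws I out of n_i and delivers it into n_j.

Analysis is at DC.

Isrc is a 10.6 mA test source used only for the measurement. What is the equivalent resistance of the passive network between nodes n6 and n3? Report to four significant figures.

R_eq = 22.67 Ω

Apply KCL at each of the 6 non-ground nodes and solve the resulting linear system.
Node n1: branches {R1, R7, R10, R12} → V_1 = -0.002754
Node n2: branches {R9, R10} → V_2 = 0.02535
Node n3: branches {R6, R8, Isrc} → V_3 = 0.2163
Node n4: branches {R4, R5, R11} → V_4 = 0.03467
Node n5: branches {R1, R2, R3, R4, R8, R9} → V_5 = 0.03485
Node n6: branches {R3, R12, Isrc} → V_6 = -0.02403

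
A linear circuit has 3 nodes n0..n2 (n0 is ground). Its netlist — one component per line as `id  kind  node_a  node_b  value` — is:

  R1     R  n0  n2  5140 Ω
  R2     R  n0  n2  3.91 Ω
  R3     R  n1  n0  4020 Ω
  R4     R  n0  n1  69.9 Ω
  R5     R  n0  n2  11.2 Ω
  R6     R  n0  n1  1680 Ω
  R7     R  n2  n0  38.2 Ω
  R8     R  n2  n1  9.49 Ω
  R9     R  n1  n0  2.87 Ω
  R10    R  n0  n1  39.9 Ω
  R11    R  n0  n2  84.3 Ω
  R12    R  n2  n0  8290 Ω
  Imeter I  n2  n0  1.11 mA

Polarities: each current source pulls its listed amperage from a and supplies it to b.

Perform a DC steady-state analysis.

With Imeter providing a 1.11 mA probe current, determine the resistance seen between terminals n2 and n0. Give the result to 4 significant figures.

R_eq = 2.145 Ω

Element admittances at DC:
  Y(R1) = 0.0001946 S between n0,n2
  Y(R2) = 0.2558 S between n0,n2
  Y(R3) = 0.0002488 S between n1,n0
  Y(R4) = 0.01431 S between n0,n1
  Y(R5) = 0.08929 S between n0,n2
  Y(R6) = 0.0005952 S between n0,n1
  Y(R7) = 0.02618 S between n2,n0
  Y(R8) = 0.1054 S between n2,n1
  Y(R9) = 0.3484 S between n1,n0
  Y(R10) = 0.02506 S between n0,n1
  Y(R11) = 0.01186 S between n0,n2
  Y(R12) = 0.0001206 S between n2,n0
  Imeter: injects 0.00111 A into n0 (from n2)
Assemble and solve the 2×2 MNA system:
  V(n1)=-0.0005078  V(n2)=-0.002380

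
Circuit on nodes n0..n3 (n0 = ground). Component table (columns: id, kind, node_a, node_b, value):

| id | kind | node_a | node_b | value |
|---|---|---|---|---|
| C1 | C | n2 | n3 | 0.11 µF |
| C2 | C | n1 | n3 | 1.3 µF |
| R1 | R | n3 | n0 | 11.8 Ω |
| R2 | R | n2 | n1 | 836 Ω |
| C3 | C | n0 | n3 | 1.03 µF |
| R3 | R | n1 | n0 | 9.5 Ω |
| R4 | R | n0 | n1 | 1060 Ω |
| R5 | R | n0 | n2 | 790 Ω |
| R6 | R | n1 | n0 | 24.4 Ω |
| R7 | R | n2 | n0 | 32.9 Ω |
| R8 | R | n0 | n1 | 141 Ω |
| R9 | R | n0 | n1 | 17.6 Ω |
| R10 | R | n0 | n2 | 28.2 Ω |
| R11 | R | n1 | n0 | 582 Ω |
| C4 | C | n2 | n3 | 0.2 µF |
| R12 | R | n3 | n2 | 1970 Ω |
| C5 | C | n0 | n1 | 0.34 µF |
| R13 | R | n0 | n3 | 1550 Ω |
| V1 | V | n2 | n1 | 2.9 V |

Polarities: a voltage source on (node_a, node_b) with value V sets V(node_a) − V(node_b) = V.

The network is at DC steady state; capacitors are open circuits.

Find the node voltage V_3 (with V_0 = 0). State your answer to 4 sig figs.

MNA unknowns: 3 node voltages V₁..V_3 plus 1 source current (V1)
C1: Y=0.000 on G[2,3]
C2: Y=0.000 on G[1,3]
R1: Y=0.08475 on G[3,0]
R2: Y=0.001196 on G[2,1]
C3: Y=0.000 on G[0,3]
R3: Y=0.1053 on G[1,0]
R4: Y=0.0009434 on G[0,1]
R5: Y=0.001266 on G[0,2]
R6: Y=0.04098 on G[1,0]
R7: Y=0.03040 on G[2,0]
R8: Y=0.007092 on G[0,1]
R9: Y=0.05682 on G[0,1]
R10: Y=0.03546 on G[0,2]
R11: Y=0.001718 on G[1,0]
C4: Y=0.000 on G[2,3]
R12: Y=0.0005076 on G[3,2]
C5: Y=0.000 on G[0,1]
R13: Y=0.0006452 on G[0,3]
V1: row V2−V1=2.9, i_V1 at 2,1
solve → V1=-0.6993, V2=2.201, V3=0.01300
aux → i_V1=-0.1523

0.01300 V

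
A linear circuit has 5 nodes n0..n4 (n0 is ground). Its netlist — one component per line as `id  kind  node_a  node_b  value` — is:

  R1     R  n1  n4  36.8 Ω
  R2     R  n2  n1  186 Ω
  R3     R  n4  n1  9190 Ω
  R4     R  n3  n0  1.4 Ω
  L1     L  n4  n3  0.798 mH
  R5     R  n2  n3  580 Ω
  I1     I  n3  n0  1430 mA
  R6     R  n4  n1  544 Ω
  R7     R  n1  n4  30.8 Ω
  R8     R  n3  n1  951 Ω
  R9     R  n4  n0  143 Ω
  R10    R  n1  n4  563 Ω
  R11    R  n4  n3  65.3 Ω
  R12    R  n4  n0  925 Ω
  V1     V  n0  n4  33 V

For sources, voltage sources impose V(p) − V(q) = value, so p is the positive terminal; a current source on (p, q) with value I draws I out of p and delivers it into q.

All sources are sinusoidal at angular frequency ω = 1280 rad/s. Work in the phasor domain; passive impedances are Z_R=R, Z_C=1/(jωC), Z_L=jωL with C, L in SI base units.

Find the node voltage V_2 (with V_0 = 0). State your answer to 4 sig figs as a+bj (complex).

-30.07+3.917j V

MNA unknowns: 4 node voltages V₁..V_4 plus 1 source current (V1)
R1: Y=0.02717+0.000j on G[1,4]
R2: Y=0.005376+0.000j on G[2,1]
R3: Y=0.0001088+0.000j on G[4,1]
R4: Y=0.7143+0.000j on G[3,0]
L1: Y=0.000-0.9790j on G[4,3]
R5: Y=0.001724+0.000j on G[2,3]
I1: z[3]−=1.43, z[0]+=1.43
R6: Y=0.001838+0.000j on G[4,1]
R7: Y=0.03247+0.000j on G[1,4]
R8: Y=0.001052+0.000j on G[3,1]
R9: Y=0.006993+0.000j on G[4,0]
R10: Y=0.001776+0.000j on G[1,4]
R11: Y=0.01531+0.000j on G[4,3]
R12: Y=0.001081+0.000j on G[4,0]
V1: row V0−V4=33, i_V1 at 0,4
solve → V1=-32.61+0.5203j, V2=-30.07+3.917j, V3=-22.15+14.51j, V4=-33.00+0.000j
aux → i_V1=-14.66+10.36j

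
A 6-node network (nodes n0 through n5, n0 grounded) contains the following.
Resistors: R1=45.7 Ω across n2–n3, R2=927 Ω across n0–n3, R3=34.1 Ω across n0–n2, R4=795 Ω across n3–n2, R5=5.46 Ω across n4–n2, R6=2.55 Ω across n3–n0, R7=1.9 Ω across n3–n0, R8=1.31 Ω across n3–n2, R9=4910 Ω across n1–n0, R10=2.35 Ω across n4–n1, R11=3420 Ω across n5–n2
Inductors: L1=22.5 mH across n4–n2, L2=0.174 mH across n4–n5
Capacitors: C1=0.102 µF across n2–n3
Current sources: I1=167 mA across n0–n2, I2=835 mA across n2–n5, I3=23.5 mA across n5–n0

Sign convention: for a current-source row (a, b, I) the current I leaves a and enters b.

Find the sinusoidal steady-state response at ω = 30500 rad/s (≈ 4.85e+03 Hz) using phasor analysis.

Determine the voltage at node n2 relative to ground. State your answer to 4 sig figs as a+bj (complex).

Element admittances at ω=30500 rad/s:
  Y(R1) = 0.02188+0.000j S between n2,n3
  Y(R2) = 0.001079+0.000j S between n0,n3
  Y(L1) = 0.000-0.001457j S between n4,n2
  Y(R3) = 0.02933+0.000j S between n0,n2
  Y(R4) = 0.001258+0.000j S between n3,n2
  Y(R5) = 0.1832+0.000j S between n4,n2
  Y(R6) = 0.3922+0.000j S between n3,n0
  Y(R7) = 0.5263+0.000j S between n3,n0
  Y(R8) = 0.7634+0.000j S between n3,n2
  Y(R9) = 0.0002037+0.000j S between n1,n0
  Y(C1) = 0.000+0.003111j S between n2,n3
  Y(R10) = 0.4255+0.000j S between n4,n1
  I1: injects 0.167 A into n2 (from n0)
  I2: injects 0.835 A into n5 (from n2)
  Y(R11) = 0.0002924+0.000j S between n5,n2
  Y(L2) = 0.000-0.1884j S between n4,n5
  I3: injects 0.0235 A into n0 (from n5)
Assemble and solve the 5×5 MNA system:
  V(n1)=4.730+0.02756j  V(n2)=0.3145-0.0006395j  V(n3)=0.1450+1.429e-05j  V(n4)=4.733+0.02757j  V(n5)=4.739+4.327j

0.3145-0.0006395j V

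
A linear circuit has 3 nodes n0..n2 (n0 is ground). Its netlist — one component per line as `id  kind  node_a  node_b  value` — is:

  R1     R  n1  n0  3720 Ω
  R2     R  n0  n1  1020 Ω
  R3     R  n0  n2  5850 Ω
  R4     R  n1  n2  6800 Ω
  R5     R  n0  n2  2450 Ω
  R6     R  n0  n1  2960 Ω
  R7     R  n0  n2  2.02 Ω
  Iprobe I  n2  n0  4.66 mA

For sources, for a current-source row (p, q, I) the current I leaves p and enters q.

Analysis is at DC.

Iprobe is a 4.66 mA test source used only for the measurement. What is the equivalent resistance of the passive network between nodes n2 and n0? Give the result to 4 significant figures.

R_eq = 2.017 Ω

MNA unknowns: 2 node voltages V₁..V_2
R1: Y=0.0002688 on G[1,0]
R2: Y=0.0009804 on G[0,1]
R3: Y=0.0001709 on G[0,2]
R4: Y=0.0001471 on G[1,2]
R5: Y=0.0004082 on G[0,2]
R6: Y=0.0003378 on G[0,1]
R7: Y=0.4950 on G[0,2]
Iprobe: z[2]−=0.00466, z[0]+=0.00466
solve → V1=-0.0007971, V2=-0.009400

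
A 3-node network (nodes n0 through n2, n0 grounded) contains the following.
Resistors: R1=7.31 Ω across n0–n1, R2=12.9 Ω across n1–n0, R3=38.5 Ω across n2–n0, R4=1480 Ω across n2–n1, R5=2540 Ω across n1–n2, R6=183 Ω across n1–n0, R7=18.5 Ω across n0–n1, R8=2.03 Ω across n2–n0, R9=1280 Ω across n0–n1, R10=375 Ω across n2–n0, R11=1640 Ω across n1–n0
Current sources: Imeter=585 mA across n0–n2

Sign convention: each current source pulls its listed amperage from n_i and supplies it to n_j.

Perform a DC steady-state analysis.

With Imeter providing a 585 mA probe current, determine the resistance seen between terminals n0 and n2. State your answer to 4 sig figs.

R_eq = 1.915 Ω

MNA unknowns: 2 node voltages V₁..V_2
R1: Y=0.1368 on G[0,1]
R2: Y=0.07752 on G[1,0]
R3: Y=0.02597 on G[2,0]
R4: Y=0.0006757 on G[2,1]
R5: Y=0.0003937 on G[1,2]
R6: Y=0.005464 on G[1,0]
R7: Y=0.05405 on G[0,1]
R8: Y=0.4926 on G[2,0]
R9: Y=0.0007813 on G[0,1]
R10: Y=0.002667 on G[2,0]
R11: Y=0.0006098 on G[1,0]
Imeter: z[0]−=0.585, z[2]+=0.585
solve → V1=0.004335, V2=1.120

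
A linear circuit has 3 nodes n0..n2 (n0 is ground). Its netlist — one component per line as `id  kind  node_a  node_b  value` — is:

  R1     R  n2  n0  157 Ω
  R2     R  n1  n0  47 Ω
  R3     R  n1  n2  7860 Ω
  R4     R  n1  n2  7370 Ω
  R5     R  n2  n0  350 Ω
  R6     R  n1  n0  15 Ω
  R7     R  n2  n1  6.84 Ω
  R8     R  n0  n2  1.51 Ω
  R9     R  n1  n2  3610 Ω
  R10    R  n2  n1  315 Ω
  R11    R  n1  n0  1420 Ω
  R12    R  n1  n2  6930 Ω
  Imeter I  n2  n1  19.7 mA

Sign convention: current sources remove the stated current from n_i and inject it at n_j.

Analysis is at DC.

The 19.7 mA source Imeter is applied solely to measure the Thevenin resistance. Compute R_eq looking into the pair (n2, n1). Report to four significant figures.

R_eq = 4.379 Ω

MNA unknowns: 2 node voltages V₁..V_2
R1: Y=0.006369 on G[2,0]
R2: Y=0.02128 on G[1,0]
R3: Y=0.0001272 on G[1,2]
R4: Y=0.0001357 on G[1,2]
R5: Y=0.002857 on G[2,0]
R6: Y=0.06667 on G[1,0]
R7: Y=0.1462 on G[2,1]
R8: Y=0.6623 on G[0,2]
R9: Y=0.0002770 on G[1,2]
R10: Y=0.003175 on G[2,1]
R11: Y=0.0007042 on G[1,0]
R12: Y=0.0001443 on G[1,2]
Imeter: z[2]−=0.0197, z[1]+=0.0197
solve → V1=0.07620, V2=-0.01006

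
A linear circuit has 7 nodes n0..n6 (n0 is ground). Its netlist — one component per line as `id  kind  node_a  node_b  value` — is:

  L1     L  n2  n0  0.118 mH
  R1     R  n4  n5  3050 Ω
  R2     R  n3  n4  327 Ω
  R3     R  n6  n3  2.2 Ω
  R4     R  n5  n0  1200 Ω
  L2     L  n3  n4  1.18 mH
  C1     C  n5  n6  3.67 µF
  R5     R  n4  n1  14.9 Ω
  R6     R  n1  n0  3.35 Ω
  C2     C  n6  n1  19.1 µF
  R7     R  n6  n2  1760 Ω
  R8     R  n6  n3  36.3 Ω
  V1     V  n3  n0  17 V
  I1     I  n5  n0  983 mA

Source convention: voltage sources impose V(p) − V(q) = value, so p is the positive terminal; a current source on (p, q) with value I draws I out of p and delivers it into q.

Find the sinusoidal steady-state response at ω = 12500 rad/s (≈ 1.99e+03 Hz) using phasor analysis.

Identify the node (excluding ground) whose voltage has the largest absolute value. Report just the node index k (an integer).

5

Apply KCL at each of the 6 non-ground nodes and solve the resulting linear system.
Node n1: branches {R5, R6, C2} → V_1 = 5.881+3.223j
Node n2: branches {L1, R7} → V_2 = 0.002521+0.009926j
Node n3: branches {R2, R3, L2, R8, V1} → V_3 = 17.00+0.000j
Node n4: branches {R1, R2, L2, R5} → V_4 = 9.911-3.663j
Node n5: branches {R1, R4, C1, I1} → V_5 = 11.35+18.65j
Node n6: branches {R3, C1, C2, R7, R8} → V_6 = 11.85-2.998j
Source currents: i(V1)=-2.755-0.9758j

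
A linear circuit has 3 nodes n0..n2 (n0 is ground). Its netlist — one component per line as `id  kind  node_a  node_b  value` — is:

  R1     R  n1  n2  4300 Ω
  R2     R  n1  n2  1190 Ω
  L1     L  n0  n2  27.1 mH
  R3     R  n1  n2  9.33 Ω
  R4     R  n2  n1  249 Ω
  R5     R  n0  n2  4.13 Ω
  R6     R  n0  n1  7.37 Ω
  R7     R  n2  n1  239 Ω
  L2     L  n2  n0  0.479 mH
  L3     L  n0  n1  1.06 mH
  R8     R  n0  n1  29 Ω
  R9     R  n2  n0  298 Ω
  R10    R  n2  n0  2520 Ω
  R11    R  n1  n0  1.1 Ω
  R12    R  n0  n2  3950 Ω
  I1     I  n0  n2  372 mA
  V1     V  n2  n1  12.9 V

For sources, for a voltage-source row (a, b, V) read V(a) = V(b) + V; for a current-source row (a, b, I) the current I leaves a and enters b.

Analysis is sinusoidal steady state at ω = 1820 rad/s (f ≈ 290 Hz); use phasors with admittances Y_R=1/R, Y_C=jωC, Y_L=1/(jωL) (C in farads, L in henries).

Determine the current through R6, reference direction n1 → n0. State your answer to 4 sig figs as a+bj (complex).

-0.8587+0.4495j A

Element admittances at ω=1820 rad/s:
  Y(R1) = 0.0002326+0.000j S between n1,n2
  Y(R2) = 0.0008403+0.000j S between n1,n2
  Y(L1) = 0.000-0.02027j S between n0,n2
  Y(R3) = 0.1072+0.000j S between n1,n2
  Y(R4) = 0.004016+0.000j S between n2,n1
  Y(R5) = 0.2421+0.000j S between n0,n2
  Y(R6) = 0.1357+0.000j S between n0,n1
  Y(R7) = 0.004184+0.000j S between n2,n1
  Y(L2) = 0.000-1.147j S between n2,n0
  Y(L3) = 0.000-0.5183j S between n0,n1
  Y(R8) = 0.03448+0.000j S between n0,n1
  Y(R9) = 0.003356+0.000j S between n2,n0
  Y(R10) = 0.0003968+0.000j S between n2,n0
  Y(R11) = 0.9091+0.000j S between n1,n0
  Y(R12) = 0.0002532+0.000j S between n0,n2
  I1: injects 0.372 A into n2 (from n0)
  V1: constraint V(n2)−V(n1) = 12.9
Assemble and solve the 3×3 MNA system:
  V(n1)=-6.328+3.313j  V(n2)=6.572+3.313j
  i(V1)=-6.615+6.856j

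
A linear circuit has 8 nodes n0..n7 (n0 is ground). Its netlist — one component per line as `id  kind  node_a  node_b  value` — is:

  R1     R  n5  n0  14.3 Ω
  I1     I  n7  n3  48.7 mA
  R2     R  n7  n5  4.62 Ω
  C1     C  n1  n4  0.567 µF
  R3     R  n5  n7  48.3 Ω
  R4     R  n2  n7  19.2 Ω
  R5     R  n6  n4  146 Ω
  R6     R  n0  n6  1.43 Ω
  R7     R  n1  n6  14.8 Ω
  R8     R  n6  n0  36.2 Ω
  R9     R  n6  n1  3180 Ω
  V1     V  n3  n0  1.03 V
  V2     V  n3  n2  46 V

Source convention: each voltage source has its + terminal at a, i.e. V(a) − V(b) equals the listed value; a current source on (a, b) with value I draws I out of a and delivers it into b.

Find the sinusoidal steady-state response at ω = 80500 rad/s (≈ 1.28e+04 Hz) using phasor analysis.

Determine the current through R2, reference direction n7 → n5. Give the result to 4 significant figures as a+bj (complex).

-1.111+0.000j A

Element admittances at ω=80500 rad/s:
  Y(R1) = 0.06993+0.000j S between n5,n0
  I1: injects 0.0487 A into n3 (from n7)
  Y(R2) = 0.2165+0.000j S between n7,n5
  Y(C1) = 0.000+0.04564j S between n1,n4
  Y(R3) = 0.02070+0.000j S between n5,n7
  Y(R4) = 0.05208+0.000j S between n2,n7
  Y(R5) = 0.006849+0.000j S between n6,n4
  Y(R6) = 0.6993+0.000j S between n0,n6
  Y(R7) = 0.06757+0.000j S between n1,n6
  Y(R8) = 0.02762+0.000j S between n6,n0
  Y(R9) = 0.0003145+0.000j S between n6,n1
  V1: constraint V(n3)−V(n0) = 1.03
  V2: constraint V(n3)−V(n2) = 46
Assemble and solve the 9×9 MNA system:
  V(n1)=0.000+0.000j  V(n2)=-44.97+0.000j  V(n3)=1.030+0.000j  V(n4)=0.000+0.000j  V(n5)=-17.40+0.000j  V(n6)=0.000+0.000j  V(n7)=-22.54+0.000j
  i(V1)=1.217+0.000j  i(V2)=-1.168+0.000j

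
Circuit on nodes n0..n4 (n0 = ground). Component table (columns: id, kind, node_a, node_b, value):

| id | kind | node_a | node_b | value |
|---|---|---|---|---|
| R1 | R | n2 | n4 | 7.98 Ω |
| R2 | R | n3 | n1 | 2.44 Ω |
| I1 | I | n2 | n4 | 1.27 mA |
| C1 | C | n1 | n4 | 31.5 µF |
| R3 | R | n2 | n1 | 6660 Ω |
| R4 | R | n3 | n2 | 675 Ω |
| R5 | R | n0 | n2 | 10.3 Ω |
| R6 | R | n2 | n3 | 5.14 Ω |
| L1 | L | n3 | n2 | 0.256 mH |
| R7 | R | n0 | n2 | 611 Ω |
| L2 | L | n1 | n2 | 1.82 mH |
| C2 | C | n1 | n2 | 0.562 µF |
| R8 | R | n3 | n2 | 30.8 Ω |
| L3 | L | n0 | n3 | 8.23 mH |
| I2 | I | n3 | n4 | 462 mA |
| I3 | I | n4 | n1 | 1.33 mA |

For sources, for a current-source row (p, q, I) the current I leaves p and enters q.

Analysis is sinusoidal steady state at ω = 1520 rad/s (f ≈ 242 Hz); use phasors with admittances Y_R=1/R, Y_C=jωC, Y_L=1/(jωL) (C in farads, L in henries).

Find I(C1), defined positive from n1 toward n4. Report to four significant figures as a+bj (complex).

-0.06653-0.1534j A

MNA unknowns: 4 node voltages V₁..V_4
R1: Y=0.1253+0.000j on G[2,4]
R2: Y=0.4098+0.000j on G[3,1]
I1: z[2]−=0.00127, z[4]+=0.00127
C1: Y=0.000+0.04788j on G[1,4]
R3: Y=0.0001502+0.000j on G[2,1]
R4: Y=0.001481+0.000j on G[3,2]
R5: Y=0.09709+0.000j on G[0,2]
R6: Y=0.1946+0.000j on G[2,3]
L1: Y=0.000-2.570j on G[3,2]
R7: Y=0.001637+0.000j on G[0,2]
L2: Y=0.000-0.3615j on G[1,2]
C2: Y=0.000+0.0008542j on G[1,2]
R8: Y=0.03247+0.000j on G[3,2]
L3: Y=0.000-0.07994j on G[0,3]
I2: z[3]−=0.462, z[4]+=0.462
I3: z[4]−=0.00133, z[1]+=0.00133
solve → V1=0.05993+0.1973j, V2=0.1086+0.03215j, V3=0.03971-0.1341j, V4=3.264-1.192j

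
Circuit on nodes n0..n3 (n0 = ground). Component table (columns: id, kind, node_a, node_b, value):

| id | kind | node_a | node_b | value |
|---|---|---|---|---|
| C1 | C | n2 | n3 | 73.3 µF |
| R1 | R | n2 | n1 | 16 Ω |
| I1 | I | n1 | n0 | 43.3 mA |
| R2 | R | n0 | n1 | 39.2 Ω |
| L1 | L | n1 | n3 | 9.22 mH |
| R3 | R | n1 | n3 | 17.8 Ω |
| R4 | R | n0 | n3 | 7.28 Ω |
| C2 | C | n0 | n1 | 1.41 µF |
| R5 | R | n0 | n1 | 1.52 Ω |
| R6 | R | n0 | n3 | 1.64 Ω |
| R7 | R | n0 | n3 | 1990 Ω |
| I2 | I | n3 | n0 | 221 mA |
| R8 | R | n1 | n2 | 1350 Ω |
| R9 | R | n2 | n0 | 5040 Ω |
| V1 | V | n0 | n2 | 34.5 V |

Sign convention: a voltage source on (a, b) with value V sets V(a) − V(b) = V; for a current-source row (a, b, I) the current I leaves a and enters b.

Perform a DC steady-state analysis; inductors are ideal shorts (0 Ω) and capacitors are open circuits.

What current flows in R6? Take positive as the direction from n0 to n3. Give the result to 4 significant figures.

MNA unknowns: 3 node voltages V₁..V_3 plus 2 source currents (L1, V1)
C1: Y=0.000 on G[2,3]
R1: Y=0.06250 on G[2,1]
I1: z[1]−=0.0433, z[0]+=0.0433
R2: Y=0.02551 on G[0,1]
L1: row V1−V3=0, i_L1 at 1,3
R3: Y=0.05618 on G[1,3]
R4: Y=0.1374 on G[0,3]
C2: Y=0.000 on G[0,1]
R5: Y=0.6579 on G[0,1]
R6: Y=0.6098 on G[0,3]
R7: Y=0.0005025 on G[0,3]
I2: z[3]−=0.221, z[0]+=0.221
R8: Y=0.0007407 on G[1,2]
R9: Y=0.0001984 on G[2,0]
V1: row V0−V2=34.5, i_V1 at 0,2
solve → V1=-1.637, V2=-34.50, V3=-1.637
aux → i_L1=-1.003, i_V1=-2.085

0.9982 A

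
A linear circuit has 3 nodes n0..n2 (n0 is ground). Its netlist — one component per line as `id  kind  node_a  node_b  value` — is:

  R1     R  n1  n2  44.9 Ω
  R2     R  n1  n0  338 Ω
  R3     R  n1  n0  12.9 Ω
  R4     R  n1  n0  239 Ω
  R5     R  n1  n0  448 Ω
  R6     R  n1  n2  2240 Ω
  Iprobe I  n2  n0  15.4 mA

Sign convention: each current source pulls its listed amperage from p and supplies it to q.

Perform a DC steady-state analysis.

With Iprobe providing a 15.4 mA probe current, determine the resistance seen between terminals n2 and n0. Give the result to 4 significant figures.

R_eq = 55.53 Ω

Element admittances at DC:
  Y(R1) = 0.02227 S between n1,n2
  Y(R2) = 0.002959 S between n1,n0
  Y(R3) = 0.07752 S between n1,n0
  Y(R4) = 0.004184 S between n1,n0
  Y(R5) = 0.002232 S between n1,n0
  Y(R6) = 0.0004464 S between n1,n2
  Iprobe: injects 0.0154 A into n0 (from n2)
Assemble and solve the 2×2 MNA system:
  V(n1)=-0.1772  V(n2)=-0.8551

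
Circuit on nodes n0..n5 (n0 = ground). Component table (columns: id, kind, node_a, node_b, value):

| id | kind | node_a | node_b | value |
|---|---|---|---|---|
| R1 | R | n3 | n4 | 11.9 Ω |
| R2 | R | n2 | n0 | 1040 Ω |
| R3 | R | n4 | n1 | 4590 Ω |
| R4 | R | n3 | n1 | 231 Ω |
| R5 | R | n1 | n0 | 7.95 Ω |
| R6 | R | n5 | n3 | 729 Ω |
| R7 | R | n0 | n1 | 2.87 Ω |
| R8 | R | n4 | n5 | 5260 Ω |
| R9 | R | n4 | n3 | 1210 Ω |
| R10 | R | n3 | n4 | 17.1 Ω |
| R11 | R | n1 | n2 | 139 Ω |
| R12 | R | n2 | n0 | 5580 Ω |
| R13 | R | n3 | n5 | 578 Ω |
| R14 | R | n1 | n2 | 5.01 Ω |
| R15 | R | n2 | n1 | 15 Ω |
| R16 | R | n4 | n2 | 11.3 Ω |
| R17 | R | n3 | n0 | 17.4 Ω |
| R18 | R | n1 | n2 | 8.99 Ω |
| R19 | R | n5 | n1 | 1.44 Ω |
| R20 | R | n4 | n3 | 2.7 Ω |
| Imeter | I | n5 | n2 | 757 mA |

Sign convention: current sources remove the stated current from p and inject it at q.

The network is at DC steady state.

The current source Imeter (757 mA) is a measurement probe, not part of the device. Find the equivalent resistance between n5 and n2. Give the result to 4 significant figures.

Element admittances at DC:
  Y(R1) = 0.08403 S between n3,n4
  Y(R2) = 0.0009615 S between n2,n0
  Y(R3) = 0.0002179 S between n4,n1
  Y(R4) = 0.004329 S between n3,n1
  Y(R5) = 0.1258 S between n1,n0
  Y(R6) = 0.001372 S between n5,n3
  Y(R7) = 0.3484 S between n0,n1
  Y(R8) = 0.0001901 S between n4,n5
  Y(R9) = 0.0008264 S between n4,n3
  Y(R10) = 0.05848 S between n3,n4
  Y(R11) = 0.007194 S between n1,n2
  Y(R12) = 0.0001792 S between n2,n0
  Y(R13) = 0.001730 S between n3,n5
  Y(R14) = 0.1996 S between n1,n2
  Y(R15) = 0.06667 S between n2,n1
  Y(R16) = 0.08850 S between n4,n2
  Y(R17) = 0.05747 S between n3,n0
  Y(R18) = 0.1112 S between n1,n2
  Y(R19) = 0.6944 S between n5,n1
  Y(R20) = 0.3704 S between n4,n3
  Imeter: injects 0.757 A into n2 (from n5)
Assemble and solve the 5×5 MNA system:
  V(n1)=-0.1103  V(n2)=1.692  V(n3)=0.8762  V(n4)=0.9950  V(n5)=-1.191

R_eq = 3.808 Ω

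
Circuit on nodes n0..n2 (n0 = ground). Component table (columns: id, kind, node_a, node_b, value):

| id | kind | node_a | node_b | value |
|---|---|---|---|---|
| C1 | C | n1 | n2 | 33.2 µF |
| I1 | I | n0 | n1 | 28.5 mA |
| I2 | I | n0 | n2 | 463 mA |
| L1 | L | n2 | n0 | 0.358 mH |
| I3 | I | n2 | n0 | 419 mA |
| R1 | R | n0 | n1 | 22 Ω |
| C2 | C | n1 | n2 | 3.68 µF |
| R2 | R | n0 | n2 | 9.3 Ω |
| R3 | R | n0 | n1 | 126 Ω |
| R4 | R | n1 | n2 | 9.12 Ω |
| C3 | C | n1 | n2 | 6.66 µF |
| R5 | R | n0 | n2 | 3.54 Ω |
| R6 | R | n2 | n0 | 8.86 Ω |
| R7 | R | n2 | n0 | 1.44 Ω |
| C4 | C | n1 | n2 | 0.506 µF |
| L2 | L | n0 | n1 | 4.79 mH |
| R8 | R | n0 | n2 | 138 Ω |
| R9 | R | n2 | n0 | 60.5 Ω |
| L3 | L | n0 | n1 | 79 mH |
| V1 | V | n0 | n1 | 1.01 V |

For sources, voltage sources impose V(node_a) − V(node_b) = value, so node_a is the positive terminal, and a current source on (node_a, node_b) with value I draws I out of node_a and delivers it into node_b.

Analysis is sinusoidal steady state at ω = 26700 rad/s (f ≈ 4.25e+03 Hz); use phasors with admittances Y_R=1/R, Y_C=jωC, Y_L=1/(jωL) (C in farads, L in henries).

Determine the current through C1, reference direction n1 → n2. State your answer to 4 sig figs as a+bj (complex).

MNA unknowns: 2 node voltages V₁..V_2 plus 1 source current (V1)
C1: Y=0.000+0.8864j on G[1,2]
I1: z[0]−=0.0285, z[1]+=0.0285
I2: z[0]−=0.463, z[2]+=0.463
L1: Y=0.000-0.1046j on G[2,0]
I3: z[2]−=0.419, z[0]+=0.419
R1: Y=0.04545+0.000j on G[0,1]
C2: Y=0.000+0.09826j on G[1,2]
R2: Y=0.1075+0.000j on G[0,2]
R3: Y=0.007937+0.000j on G[0,1]
R4: Y=0.1096+0.000j on G[1,2]
C3: Y=0.000+0.1778j on G[1,2]
R5: Y=0.2825+0.000j on G[0,2]
R6: Y=0.1129+0.000j on G[2,0]
R7: Y=0.6944+0.000j on G[2,0]
C4: Y=0.000+0.01351j on G[1,2]
L2: Y=0.000-0.007819j on G[0,1]
R8: Y=0.007246+0.000j on G[0,2]
R9: Y=0.01653+0.000j on G[2,0]
L3: Y=0.000-0.0004741j on G[0,1]
V1: row V0−V1=1.01, i_V1 at 0,1
solve → V1=-1.010+0.000j, V2=-0.4664-0.5170j
aux → i_V1=-0.7501-0.5742j

-0.4583-0.4818j A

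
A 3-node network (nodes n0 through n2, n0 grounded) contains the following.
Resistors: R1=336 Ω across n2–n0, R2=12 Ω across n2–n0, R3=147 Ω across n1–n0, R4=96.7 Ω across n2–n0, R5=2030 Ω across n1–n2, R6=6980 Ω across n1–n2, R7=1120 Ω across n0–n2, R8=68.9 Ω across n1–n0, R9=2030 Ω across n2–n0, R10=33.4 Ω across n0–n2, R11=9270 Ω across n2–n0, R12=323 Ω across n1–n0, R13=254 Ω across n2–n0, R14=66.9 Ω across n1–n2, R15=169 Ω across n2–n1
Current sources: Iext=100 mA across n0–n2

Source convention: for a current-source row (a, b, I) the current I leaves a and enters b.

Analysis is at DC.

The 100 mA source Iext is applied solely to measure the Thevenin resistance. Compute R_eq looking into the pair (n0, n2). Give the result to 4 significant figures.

Apply KCL at each of the 2 non-ground nodes and solve the resulting linear system.
Node n1: branches {R3, R5, R6, R8, R12, R14, R15} → V_1 = 0.3264
Node n2: branches {R1, R2, R4, R5, R6, R7, R9, R10, R11, R13, R14, R15, Iext} → V_2 = 0.6971

R_eq = 6.971 Ω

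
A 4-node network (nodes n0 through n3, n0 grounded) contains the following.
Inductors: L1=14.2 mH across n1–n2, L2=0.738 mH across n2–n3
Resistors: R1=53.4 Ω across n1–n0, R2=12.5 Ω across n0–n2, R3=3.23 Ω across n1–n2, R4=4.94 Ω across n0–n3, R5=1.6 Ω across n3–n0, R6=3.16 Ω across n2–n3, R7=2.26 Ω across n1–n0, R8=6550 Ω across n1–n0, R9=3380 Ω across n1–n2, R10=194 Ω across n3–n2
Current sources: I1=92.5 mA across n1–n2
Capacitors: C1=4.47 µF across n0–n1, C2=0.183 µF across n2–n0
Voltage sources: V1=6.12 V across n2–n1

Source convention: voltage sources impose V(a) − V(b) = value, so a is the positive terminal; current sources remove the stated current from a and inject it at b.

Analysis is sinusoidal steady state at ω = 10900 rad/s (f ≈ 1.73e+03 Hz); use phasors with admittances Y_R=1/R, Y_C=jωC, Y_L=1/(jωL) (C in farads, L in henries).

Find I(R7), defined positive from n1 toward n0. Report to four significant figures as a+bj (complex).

MNA unknowns: 3 node voltages V₁..V_3 plus 1 source current (V1)
L1: Y=0.000-0.006461j on G[1,2]
R1: Y=0.01873+0.000j on G[1,0]
R2: Y=0.08000+0.000j on G[0,2]
R3: Y=0.3096+0.000j on G[1,2]
L2: Y=0.000-0.1243j on G[2,3]
R4: Y=0.2024+0.000j on G[0,3]
R5: Y=0.6250+0.000j on G[3,0]
R6: Y=0.3165+0.000j on G[2,3]
I1: z[1]−=0.0925, z[2]+=0.0925
R7: Y=0.4425+0.000j on G[1,0]
C1: Y=0.000+0.04872j on G[0,1]
C2: Y=0.000+0.001995j on G[2,0]
R8: Y=0.0001527+0.000j on G[1,0]
R9: Y=0.0002959+0.000j on G[1,2]
R10: Y=0.005155+0.000j on G[3,2]
V1: row V2−V1=6.12, i_V1 at 2,1
solve → V1=-2.507+0.4426j, V2=3.613+0.4426j, V3=1.076-0.1507j
aux → i_V1=-2.982+0.1216j

-1.109+0.1958j A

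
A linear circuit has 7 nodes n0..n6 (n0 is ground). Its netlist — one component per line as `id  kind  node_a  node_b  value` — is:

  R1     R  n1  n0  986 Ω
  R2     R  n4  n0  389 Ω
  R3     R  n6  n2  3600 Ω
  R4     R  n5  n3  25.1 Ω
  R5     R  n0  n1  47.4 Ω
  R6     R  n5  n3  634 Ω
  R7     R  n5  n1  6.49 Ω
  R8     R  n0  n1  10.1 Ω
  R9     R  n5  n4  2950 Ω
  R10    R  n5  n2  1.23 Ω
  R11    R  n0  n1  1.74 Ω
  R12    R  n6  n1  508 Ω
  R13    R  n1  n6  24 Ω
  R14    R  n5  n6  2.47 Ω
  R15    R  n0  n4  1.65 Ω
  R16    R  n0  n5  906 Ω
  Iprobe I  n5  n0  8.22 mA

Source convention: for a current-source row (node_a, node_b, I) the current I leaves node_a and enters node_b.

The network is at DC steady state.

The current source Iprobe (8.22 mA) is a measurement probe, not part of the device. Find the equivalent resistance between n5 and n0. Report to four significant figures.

MNA unknowns: 6 node voltages V₁..V_6
R1: Y=0.001014 on G[1,0]
R2: Y=0.002571 on G[4,0]
R3: Y=0.0002778 on G[6,2]
R4: Y=0.03984 on G[5,3]
R5: Y=0.02110 on G[0,1]
R6: Y=0.001577 on G[5,3]
R7: Y=0.1541 on G[5,1]
R8: Y=0.09901 on G[0,1]
R9: Y=0.0003390 on G[5,4]
R10: Y=0.8130 on G[5,2]
R11: Y=0.5747 on G[0,1]
R12: Y=0.001969 on G[6,1]
R13: Y=0.04167 on G[1,6]
R14: Y=0.4049 on G[5,6]
R15: Y=0.6061 on G[0,4]
R16: Y=0.001104 on G[0,5]
Iprobe: z[5]−=0.00822, z[0]+=0.00822
solve → V1=-0.01170, V2=-0.05379, V3=-0.05379, V4=-2.994e-05, V5=-0.05379, V6=-0.04969

R_eq = 6.543 Ω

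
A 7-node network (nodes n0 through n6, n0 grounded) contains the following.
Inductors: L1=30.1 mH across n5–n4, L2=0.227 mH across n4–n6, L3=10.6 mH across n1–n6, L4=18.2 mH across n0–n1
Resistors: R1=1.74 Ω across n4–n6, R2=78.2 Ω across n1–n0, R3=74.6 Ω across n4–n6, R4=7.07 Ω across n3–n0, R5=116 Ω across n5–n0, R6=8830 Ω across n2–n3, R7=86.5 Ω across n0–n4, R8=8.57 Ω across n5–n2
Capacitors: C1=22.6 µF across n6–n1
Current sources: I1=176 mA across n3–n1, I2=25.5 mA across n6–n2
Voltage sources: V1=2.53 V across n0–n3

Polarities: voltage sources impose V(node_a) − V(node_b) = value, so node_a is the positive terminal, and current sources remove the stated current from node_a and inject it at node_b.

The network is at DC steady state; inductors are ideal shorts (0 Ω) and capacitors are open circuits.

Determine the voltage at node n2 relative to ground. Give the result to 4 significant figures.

0.2159 V

MNA unknowns: 6 node voltages V₁..V_6 plus 5 source currents (L1, L2, L3, L4, V1)
L1: row V5−V4=0, i_L1 at 5,4
L2: row V4−V6=0, i_L2 at 4,6
R1: Y=0.5747 on G[4,6]
R2: Y=0.01279 on G[1,0]
R3: Y=0.01340 on G[4,6]
R4: Y=0.1414 on G[3,0]
L3: row V1−V6=0, i_L3 at 1,6
C1: Y=0.000 on G[6,1]
R5: Y=0.008621 on G[5,0]
R6: Y=0.0001133 on G[2,3]
R7: Y=0.01156 on G[0,4]
L4: row V0−V1=0, i_L4 at 0,1
I1: z[3]−=0.176, z[1]+=0.176
I2: z[6]−=0.0255, z[2]+=0.0255
R8: Y=0.1167 on G[5,2]
V1: row V0−V3=2.53, i_V1 at 0,3
solve → V1=0.000, V2=0.2159, V3=-2.530, V4=0.000, V5=0.000, V6=0.000
aux → i_L1=0.02519, i_L2=0.02519, i_L3=0.0003110, i_L4=-0.1757, i_V1=-0.1822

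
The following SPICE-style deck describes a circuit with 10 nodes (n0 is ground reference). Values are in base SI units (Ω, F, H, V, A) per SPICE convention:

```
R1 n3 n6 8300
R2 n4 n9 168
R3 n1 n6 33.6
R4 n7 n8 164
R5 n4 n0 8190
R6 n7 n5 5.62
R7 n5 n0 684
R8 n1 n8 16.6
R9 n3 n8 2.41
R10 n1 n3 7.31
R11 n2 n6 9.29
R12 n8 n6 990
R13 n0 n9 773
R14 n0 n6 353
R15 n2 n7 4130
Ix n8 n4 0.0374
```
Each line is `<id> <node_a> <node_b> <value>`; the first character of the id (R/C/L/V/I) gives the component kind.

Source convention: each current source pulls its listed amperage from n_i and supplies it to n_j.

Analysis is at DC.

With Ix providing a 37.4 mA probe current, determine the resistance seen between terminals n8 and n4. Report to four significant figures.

R_eq = 1112. Ω

Element admittances at DC:
  Y(R1) = 0.0001205 S between n3,n6
  Y(R2) = 0.005952 S between n4,n9
  Y(R3) = 0.02976 S between n1,n6
  Y(R4) = 0.006098 S between n7,n8
  Y(R5) = 0.0001221 S between n4,n0
  Y(R6) = 0.1779 S between n7,n5
  Y(R7) = 0.001462 S between n5,n0
  Y(R8) = 0.06024 S between n1,n8
  Y(R9) = 0.4149 S between n3,n8
  Y(R10) = 0.1368 S between n1,n3
  Y(R11) = 0.1076 S between n2,n6
  Y(R12) = 0.001010 S between n8,n6
  Y(R13) = 0.001294 S between n0,n9
  Y(R14) = 0.002833 S between n0,n6
  Y(R15) = 0.0002421 S between n2,n7
  Ix: injects 0.0374 A into n4 (from n8)
Assemble and solve the 9×9 MNA system:
  V(n1)=-9.873  V(n2)=-9.040  V(n3)=-9.987  V(n4)=31.57  V(n5)=-8.062  V(n6)=-9.042  V(n7)=-8.128  V(n8)=-10.02  V(n9)=25.93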